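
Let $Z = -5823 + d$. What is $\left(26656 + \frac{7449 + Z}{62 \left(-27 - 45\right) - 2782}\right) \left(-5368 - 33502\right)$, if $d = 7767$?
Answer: $- \frac{3753675569605}{3623} \approx -1.0361 \cdot 10^{9}$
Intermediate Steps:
$Z = 1944$ ($Z = -5823 + 7767 = 1944$)
$\left(26656 + \frac{7449 + Z}{62 \left(-27 - 45\right) - 2782}\right) \left(-5368 - 33502\right) = \left(26656 + \frac{7449 + 1944}{62 \left(-27 - 45\right) - 2782}\right) \left(-5368 - 33502\right) = \left(26656 + \frac{9393}{62 \left(-72\right) - 2782}\right) \left(-38870\right) = \left(26656 + \frac{9393}{-4464 - 2782}\right) \left(-38870\right) = \left(26656 + \frac{9393}{-7246}\right) \left(-38870\right) = \left(26656 + 9393 \left(- \frac{1}{7246}\right)\right) \left(-38870\right) = \left(26656 - \frac{9393}{7246}\right) \left(-38870\right) = \frac{193139983}{7246} \left(-38870\right) = - \frac{3753675569605}{3623}$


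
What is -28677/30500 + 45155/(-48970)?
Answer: -278154019/149358500 ≈ -1.8623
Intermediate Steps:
-28677/30500 + 45155/(-48970) = -28677*1/30500 + 45155*(-1/48970) = -28677/30500 - 9031/9794 = -278154019/149358500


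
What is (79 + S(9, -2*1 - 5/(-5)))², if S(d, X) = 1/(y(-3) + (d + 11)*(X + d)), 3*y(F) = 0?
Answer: 159794881/25600 ≈ 6242.0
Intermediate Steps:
y(F) = 0 (y(F) = (⅓)*0 = 0)
S(d, X) = 1/((11 + d)*(X + d)) (S(d, X) = 1/(0 + (d + 11)*(X + d)) = 1/(0 + (11 + d)*(X + d)) = 1/((11 + d)*(X + d)))
(79 + S(9, -2*1 - 5/(-5)))² = (79 + 1/(9² + 11*(-2*1 - 5/(-5)) + 11*9 + (-2*1 - 5/(-5))*9))² = (79 + 1/(81 + 11*(-2 - 5*(-⅕)) + 99 + (-2 - 5*(-⅕))*9))² = (79 + 1/(81 + 11*(-2 + 1) + 99 + (-2 + 1)*9))² = (79 + 1/(81 + 11*(-1) + 99 - 1*9))² = (79 + 1/(81 - 11 + 99 - 9))² = (79 + 1/160)² = (12641/160)² = 159794881/25600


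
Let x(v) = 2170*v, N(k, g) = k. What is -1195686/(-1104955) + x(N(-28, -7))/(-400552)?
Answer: 68258935559/55323991895 ≈ 1.2338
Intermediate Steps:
-1195686/(-1104955) + x(N(-28, -7))/(-400552) = -1195686/(-1104955) + (2170*(-28))/(-400552) = -1195686*(-1/1104955) - 60760*(-1/400552) = 1195686/1104955 + 7595/50069 = 68258935559/55323991895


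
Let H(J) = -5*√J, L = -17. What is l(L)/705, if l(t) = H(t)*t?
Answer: 17*I*√17/141 ≈ 0.49711*I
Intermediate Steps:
l(t) = -5*t^(3/2) (l(t) = (-5*√t)*t = -5*t^(3/2))
l(L)/705 = -(-85)*I*√17/705 = -(-85)*I*√17*(1/705) = (85*I*√17)*(1/705) = 17*I*√17/141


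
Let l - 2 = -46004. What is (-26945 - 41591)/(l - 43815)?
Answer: 5272/6909 ≈ 0.76306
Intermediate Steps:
l = -46002 (l = 2 - 46004 = -46002)
(-26945 - 41591)/(l - 43815) = (-26945 - 41591)/(-46002 - 43815) = -68536/(-89817) = -68536*(-1/89817) = 5272/6909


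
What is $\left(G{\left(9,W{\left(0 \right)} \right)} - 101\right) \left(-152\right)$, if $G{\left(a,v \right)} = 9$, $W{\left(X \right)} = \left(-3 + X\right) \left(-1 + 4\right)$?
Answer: $13984$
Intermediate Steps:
$W{\left(X \right)} = -9 + 3 X$ ($W{\left(X \right)} = \left(-3 + X\right) 3 = -9 + 3 X$)
$\left(G{\left(9,W{\left(0 \right)} \right)} - 101\right) \left(-152\right) = \left(9 - 101\right) \left(-152\right) = \left(-92\right) \left(-152\right) = 13984$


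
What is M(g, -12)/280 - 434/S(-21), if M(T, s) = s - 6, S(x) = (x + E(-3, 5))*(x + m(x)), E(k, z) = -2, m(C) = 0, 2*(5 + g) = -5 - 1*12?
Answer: -9301/9660 ≈ -0.96284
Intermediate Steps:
g = -27/2 (g = -5 + (-5 - 1*12)/2 = -5 + (-5 - 12)/2 = -5 + (½)*(-17) = -5 - 17/2 = -27/2 ≈ -13.500)
S(x) = x*(-2 + x) (S(x) = (x - 2)*(x + 0) = (-2 + x)*x = x*(-2 + x))
M(T, s) = -6 + s
M(g, -12)/280 - 434/S(-21) = (-6 - 12)/280 - 434*(-1/(21*(-2 - 21))) = -18*1/280 - 434/((-21*(-23))) = -9/140 - 434/483 = -9/140 - 434*1/483 = -9/140 - 62/69 = -9301/9660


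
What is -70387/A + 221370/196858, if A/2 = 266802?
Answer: 52133836717/52522108116 ≈ 0.99261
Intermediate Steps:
A = 533604 (A = 2*266802 = 533604)
-70387/A + 221370/196858 = -70387/533604 + 221370/196858 = -70387*1/533604 + 221370*(1/196858) = -70387/533604 + 110685/98429 = 52133836717/52522108116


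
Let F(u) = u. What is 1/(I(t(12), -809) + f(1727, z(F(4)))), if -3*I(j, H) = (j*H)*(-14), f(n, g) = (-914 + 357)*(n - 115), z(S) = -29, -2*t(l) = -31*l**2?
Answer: -1/9324428 ≈ -1.0725e-7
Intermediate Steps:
t(l) = 31*l**2/2 (t(l) = -(-31)*l**2/2 = 31*l**2/2)
f(n, g) = 64055 - 557*n (f(n, g) = -557*(-115 + n) = 64055 - 557*n)
I(j, H) = 14*H*j/3 (I(j, H) = -j*H*(-14)/3 = -H*j*(-14)/3 = -(-14)*H*j/3 = 14*H*j/3)
1/(I(t(12), -809) + f(1727, z(F(4)))) = 1/((14/3)*(-809)*((31/2)*12**2) + (64055 - 557*1727)) = 1/((14/3)*(-809)*((31/2)*144) + (64055 - 961939)) = 1/((14/3)*(-809)*2232 - 897884) = 1/(-8426544 - 897884) = 1/(-9324428) = -1/9324428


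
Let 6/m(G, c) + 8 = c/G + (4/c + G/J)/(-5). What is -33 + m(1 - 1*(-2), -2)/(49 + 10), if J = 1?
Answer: -259041/7847 ≈ -33.011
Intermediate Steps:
m(G, c) = 6/(-8 - 4/(5*c) - G/5 + c/G) (m(G, c) = 6/(-8 + (c/G + (4/c + G/1)/(-5))) = 6/(-8 + (c/G + (4/c + G*1)*(-⅕))) = 6/(-8 + (c/G + (4/c + G)*(-⅕))) = 6/(-8 + (c/G + (G + 4/c)*(-⅕))) = 6/(-8 + (c/G + (-4/(5*c) - G/5))) = 6/(-8 + (-4/(5*c) - G/5 + c/G)) = 6/(-8 - 4/(5*c) - G/5 + c/G))
-33 + m(1 - 1*(-2), -2)/(49 + 10) = -33 + (30*(1 - 1*(-2))*(-2)/(-4*(1 - 1*(-2)) + 5*(-2)² - 1*(-2)*(1 - 1*(-2))² - 40*(1 - 1*(-2))*(-2)))/(49 + 10) = -33 + (30*(1 + 2)*(-2)/(-4*(1 + 2) + 5*4 - 1*(-2)*(1 + 2)² - 40*(1 + 2)*(-2)))/59 = -33 + (30*3*(-2)/(-4*3 + 20 - 1*(-2)*3² - 40*3*(-2)))*(1/59) = -33 + (30*3*(-2)/(-12 + 20 - 1*(-2)*9 + 240))*(1/59) = -33 + (30*3*(-2)/(-12 + 20 + 18 + 240))*(1/59) = -33 + (30*3*(-2)/266)*(1/59) = -33 + (30*3*(-2)*(1/266))*(1/59) = -33 - 90/133*1/59 = -33 - 90/7847 = -259041/7847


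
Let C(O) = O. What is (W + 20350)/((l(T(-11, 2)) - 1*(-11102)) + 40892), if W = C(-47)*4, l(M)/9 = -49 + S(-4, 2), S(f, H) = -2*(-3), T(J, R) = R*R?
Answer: 20162/51607 ≈ 0.39068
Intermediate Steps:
T(J, R) = R²
S(f, H) = 6
l(M) = -387 (l(M) = 9*(-49 + 6) = 9*(-43) = -387)
W = -188 (W = -47*4 = -188)
(W + 20350)/((l(T(-11, 2)) - 1*(-11102)) + 40892) = (-188 + 20350)/((-387 - 1*(-11102)) + 40892) = 20162/((-387 + 11102) + 40892) = 20162/(10715 + 40892) = 20162/51607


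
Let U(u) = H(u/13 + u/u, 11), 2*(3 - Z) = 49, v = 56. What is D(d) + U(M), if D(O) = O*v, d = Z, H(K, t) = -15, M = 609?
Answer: -1219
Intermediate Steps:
Z = -43/2 (Z = 3 - ½*49 = 3 - 49/2 = -43/2 ≈ -21.500)
d = -43/2 ≈ -21.500
U(u) = -15
D(O) = 56*O (D(O) = O*56 = 56*O)
D(d) + U(M) = 56*(-43/2) - 15 = -1204 - 15 = -1219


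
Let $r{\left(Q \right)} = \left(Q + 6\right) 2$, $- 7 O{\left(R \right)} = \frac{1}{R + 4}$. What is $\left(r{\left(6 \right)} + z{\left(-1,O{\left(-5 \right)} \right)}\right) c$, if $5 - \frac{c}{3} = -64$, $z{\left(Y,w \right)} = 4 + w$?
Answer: $\frac{40779}{7} \approx 5825.6$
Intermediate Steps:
$O{\left(R \right)} = - \frac{1}{7 \left(4 + R\right)}$ ($O{\left(R \right)} = - \frac{1}{7 \left(R + 4\right)} = - \frac{1}{7 \left(4 + R\right)}$)
$c = 207$ ($c = 15 - -192 = 15 + 192 = 207$)
$r{\left(Q \right)} = 12 + 2 Q$ ($r{\left(Q \right)} = \left(6 + Q\right) 2 = 12 + 2 Q$)
$\left(r{\left(6 \right)} + z{\left(-1,O{\left(-5 \right)} \right)}\right) c = \left(\left(12 + 2 \cdot 6\right) + \left(4 - \frac{1}{28 + 7 \left(-5\right)}\right)\right) 207 = \left(\left(12 + 12\right) + \left(4 - \frac{1}{28 - 35}\right)\right) 207 = \left(24 + \left(4 - \frac{1}{-7}\right)\right) 207 = \left(24 + \left(4 - - \frac{1}{7}\right)\right) 207 = \left(24 + \left(4 + \frac{1}{7}\right)\right) 207 = \left(24 + \frac{29}{7}\right) 207 = \frac{197}{7} \cdot 207 = \frac{40779}{7}$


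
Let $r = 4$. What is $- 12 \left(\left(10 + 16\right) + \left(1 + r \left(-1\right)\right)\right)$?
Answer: $-276$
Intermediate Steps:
$- 12 \left(\left(10 + 16\right) + \left(1 + r \left(-1\right)\right)\right) = - 12 \left(\left(10 + 16\right) + \left(1 + 4 \left(-1\right)\right)\right) = - 12 \left(26 + \left(1 - 4\right)\right) = - 12 \left(26 - 3\right) = \left(-12\right) 23 = -276$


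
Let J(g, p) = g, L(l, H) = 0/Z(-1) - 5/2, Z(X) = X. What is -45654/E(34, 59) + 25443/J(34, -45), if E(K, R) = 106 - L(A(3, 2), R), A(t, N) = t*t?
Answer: 345237/1054 ≈ 327.55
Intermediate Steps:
A(t, N) = t²
L(l, H) = -5/2 (L(l, H) = 0/(-1) - 5/2 = 0*(-1) - 5*½ = 0 - 5/2 = -5/2)
E(K, R) = 217/2 (E(K, R) = 106 - 1*(-5/2) = 106 + 5/2 = 217/2)
-45654/E(34, 59) + 25443/J(34, -45) = -45654/217/2 + 25443/34 = -45654*2/217 + 25443*(1/34) = -13044/31 + 25443/34 = 345237/1054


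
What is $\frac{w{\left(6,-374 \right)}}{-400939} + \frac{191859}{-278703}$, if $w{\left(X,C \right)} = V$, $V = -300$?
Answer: $- \frac{25613381567}{37247634039} \approx -0.68765$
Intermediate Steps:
$w{\left(X,C \right)} = -300$
$\frac{w{\left(6,-374 \right)}}{-400939} + \frac{191859}{-278703} = - \frac{300}{-400939} + \frac{191859}{-278703} = \left(-300\right) \left(- \frac{1}{400939}\right) + 191859 \left(- \frac{1}{278703}\right) = \frac{300}{400939} - \frac{63953}{92901} = - \frac{25613381567}{37247634039}$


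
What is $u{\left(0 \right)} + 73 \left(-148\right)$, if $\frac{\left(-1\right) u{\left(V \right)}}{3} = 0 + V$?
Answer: $-10804$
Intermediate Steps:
$u{\left(V \right)} = - 3 V$ ($u{\left(V \right)} = - 3 \left(0 + V\right) = - 3 V$)
$u{\left(0 \right)} + 73 \left(-148\right) = \left(-3\right) 0 + 73 \left(-148\right) = 0 - 10804 = -10804$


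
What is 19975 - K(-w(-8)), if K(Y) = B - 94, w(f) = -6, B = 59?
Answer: 20010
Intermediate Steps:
K(Y) = -35 (K(Y) = 59 - 94 = -35)
19975 - K(-w(-8)) = 19975 - 1*(-35) = 19975 + 35 = 20010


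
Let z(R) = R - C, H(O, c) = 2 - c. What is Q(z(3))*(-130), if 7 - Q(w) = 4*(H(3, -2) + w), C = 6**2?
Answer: -15990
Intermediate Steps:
C = 36
z(R) = -36 + R (z(R) = R - 1*36 = R - 36 = -36 + R)
Q(w) = -9 - 4*w (Q(w) = 7 - 4*((2 - 1*(-2)) + w) = 7 - 4*((2 + 2) + w) = 7 - 4*(4 + w) = 7 - (16 + 4*w) = 7 + (-16 - 4*w) = -9 - 4*w)
Q(z(3))*(-130) = (-9 - 4*(-36 + 3))*(-130) = (-9 - 4*(-33))*(-130) = (-9 + 132)*(-130) = 123*(-130) = -15990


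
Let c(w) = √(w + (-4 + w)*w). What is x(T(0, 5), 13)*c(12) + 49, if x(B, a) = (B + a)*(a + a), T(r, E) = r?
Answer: 49 + 2028*√3 ≈ 3561.6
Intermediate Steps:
x(B, a) = 2*a*(B + a) (x(B, a) = (B + a)*(2*a) = 2*a*(B + a))
c(w) = √(w + w*(-4 + w))
x(T(0, 5), 13)*c(12) + 49 = (2*13*(0 + 13))*√(12*(-3 + 12)) + 49 = (2*13*13)*√(12*9) + 49 = 338*√108 + 49 = 338*(6*√3) + 49 = 2028*√3 + 49 = 49 + 2028*√3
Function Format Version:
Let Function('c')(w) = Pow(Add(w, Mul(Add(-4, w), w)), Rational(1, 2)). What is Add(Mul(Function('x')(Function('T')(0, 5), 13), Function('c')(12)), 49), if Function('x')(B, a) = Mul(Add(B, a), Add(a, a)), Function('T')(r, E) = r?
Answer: Add(49, Mul(2028, Pow(3, Rational(1, 2)))) ≈ 3561.6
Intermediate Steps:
Function('x')(B, a) = Mul(2, a, Add(B, a)) (Function('x')(B, a) = Mul(Add(B, a), Mul(2, a)) = Mul(2, a, Add(B, a)))
Function('c')(w) = Pow(Add(w, Mul(w, Add(-4, w))), Rational(1, 2))
Add(Mul(Function('x')(Function('T')(0, 5), 13), Function('c')(12)), 49) = Add(Mul(Mul(2, 13, Add(0, 13)), Pow(Mul(12, Add(-3, 12)), Rational(1, 2))), 49) = Add(Mul(Mul(2, 13, 13), Pow(Mul(12, 9), Rational(1, 2))), 49) = Add(Mul(338, Pow(108, Rational(1, 2))), 49) = Add(Mul(338, Mul(6, Pow(3, Rational(1, 2)))), 49) = Add(Mul(2028, Pow(3, Rational(1, 2))), 49) = Add(49, Mul(2028, Pow(3, Rational(1, 2))))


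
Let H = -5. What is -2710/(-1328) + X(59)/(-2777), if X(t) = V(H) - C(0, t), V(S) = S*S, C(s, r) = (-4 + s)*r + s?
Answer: 3589531/1843928 ≈ 1.9467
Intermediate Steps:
C(s, r) = s + r*(-4 + s) (C(s, r) = r*(-4 + s) + s = s + r*(-4 + s))
V(S) = S**2
X(t) = 25 + 4*t (X(t) = (-5)**2 - (0 - 4*t + t*0) = 25 - (0 - 4*t + 0) = 25 - (-4)*t = 25 + 4*t)
-2710/(-1328) + X(59)/(-2777) = -2710/(-1328) + (25 + 4*59)/(-2777) = -2710*(-1/1328) + (25 + 236)*(-1/2777) = 1355/664 + 261*(-1/2777) = 1355/664 - 261/2777 = 3589531/1843928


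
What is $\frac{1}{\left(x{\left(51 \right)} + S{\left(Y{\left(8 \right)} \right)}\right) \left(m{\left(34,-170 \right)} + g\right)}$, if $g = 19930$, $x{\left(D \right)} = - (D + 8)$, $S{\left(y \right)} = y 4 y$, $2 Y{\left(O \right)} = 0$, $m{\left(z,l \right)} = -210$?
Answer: $- \frac{1}{1163480} \approx -8.5949 \cdot 10^{-7}$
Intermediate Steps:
$Y{\left(O \right)} = 0$ ($Y{\left(O \right)} = \frac{1}{2} \cdot 0 = 0$)
$S{\left(y \right)} = 4 y^{2}$ ($S{\left(y \right)} = 4 y y = 4 y^{2}$)
$x{\left(D \right)} = -8 - D$ ($x{\left(D \right)} = - (8 + D) = -8 - D$)
$\frac{1}{\left(x{\left(51 \right)} + S{\left(Y{\left(8 \right)} \right)}\right) \left(m{\left(34,-170 \right)} + g\right)} = \frac{1}{\left(\left(-8 - 51\right) + 4 \cdot 0^{2}\right) \left(-210 + 19930\right)} = \frac{1}{\left(\left(-8 - 51\right) + 4 \cdot 0\right) 19720} = \frac{1}{\left(-59 + 0\right) 19720} = \frac{1}{\left(-59\right) 19720} = \frac{1}{-1163480} = - \frac{1}{1163480}$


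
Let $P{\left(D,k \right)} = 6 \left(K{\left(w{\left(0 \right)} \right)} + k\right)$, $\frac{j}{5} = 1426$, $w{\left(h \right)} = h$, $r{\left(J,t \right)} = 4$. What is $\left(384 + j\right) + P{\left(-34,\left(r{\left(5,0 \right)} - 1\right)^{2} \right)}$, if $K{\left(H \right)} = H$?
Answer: $7568$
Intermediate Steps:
$j = 7130$ ($j = 5 \cdot 1426 = 7130$)
$P{\left(D,k \right)} = 6 k$ ($P{\left(D,k \right)} = 6 \left(0 + k\right) = 6 k$)
$\left(384 + j\right) + P{\left(-34,\left(r{\left(5,0 \right)} - 1\right)^{2} \right)} = \left(384 + 7130\right) + 6 \left(4 - 1\right)^{2} = 7514 + 6 \cdot 3^{2} = 7514 + 6 \cdot 9 = 7514 + 54 = 7568$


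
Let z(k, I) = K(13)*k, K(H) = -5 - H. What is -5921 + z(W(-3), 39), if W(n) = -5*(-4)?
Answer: -6281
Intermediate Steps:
W(n) = 20
z(k, I) = -18*k (z(k, I) = (-5 - 1*13)*k = (-5 - 13)*k = -18*k)
-5921 + z(W(-3), 39) = -5921 - 18*20 = -5921 - 360 = -6281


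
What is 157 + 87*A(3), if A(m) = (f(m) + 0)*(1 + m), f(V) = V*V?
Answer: 3289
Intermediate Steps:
f(V) = V²
A(m) = m²*(1 + m) (A(m) = (m² + 0)*(1 + m) = m²*(1 + m))
157 + 87*A(3) = 157 + 87*(3²*(1 + 3)) = 157 + 87*(9*4) = 157 + 87*36 = 157 + 3132 = 3289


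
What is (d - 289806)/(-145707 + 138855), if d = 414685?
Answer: -124879/6852 ≈ -18.225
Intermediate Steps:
(d - 289806)/(-145707 + 138855) = (414685 - 289806)/(-145707 + 138855) = 124879/(-6852) = 124879*(-1/6852) = -124879/6852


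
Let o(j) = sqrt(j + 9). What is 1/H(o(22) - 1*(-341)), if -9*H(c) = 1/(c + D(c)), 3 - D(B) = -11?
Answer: -3195 - 9*sqrt(31) ≈ -3245.1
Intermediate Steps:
o(j) = sqrt(9 + j)
D(B) = 14 (D(B) = 3 - 1*(-11) = 3 + 11 = 14)
H(c) = -1/(9*(14 + c)) (H(c) = -1/(9*(c + 14)) = -1/(9*(14 + c)))
1/H(o(22) - 1*(-341)) = 1/(-1/(126 + 9*(sqrt(9 + 22) - 1*(-341)))) = 1/(-1/(126 + 9*(sqrt(31) + 341))) = 1/(-1/(126 + 9*(341 + sqrt(31)))) = 1/(-1/(126 + (3069 + 9*sqrt(31)))) = 1/(-1/(3195 + 9*sqrt(31))) = -3195 - 9*sqrt(31)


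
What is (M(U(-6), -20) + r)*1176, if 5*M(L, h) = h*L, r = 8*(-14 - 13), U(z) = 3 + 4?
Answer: -286944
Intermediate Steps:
U(z) = 7
r = -216 (r = 8*(-27) = -216)
M(L, h) = L*h/5 (M(L, h) = (h*L)/5 = (L*h)/5 = L*h/5)
(M(U(-6), -20) + r)*1176 = ((⅕)*7*(-20) - 216)*1176 = (-28 - 216)*1176 = -244*1176 = -286944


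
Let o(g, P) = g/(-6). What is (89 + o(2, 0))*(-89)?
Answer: -23674/3 ≈ -7891.3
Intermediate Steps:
o(g, P) = -g/6 (o(g, P) = g*(-⅙) = -g/6)
(89 + o(2, 0))*(-89) = (89 - ⅙*2)*(-89) = (89 - ⅓)*(-89) = (266/3)*(-89) = -23674/3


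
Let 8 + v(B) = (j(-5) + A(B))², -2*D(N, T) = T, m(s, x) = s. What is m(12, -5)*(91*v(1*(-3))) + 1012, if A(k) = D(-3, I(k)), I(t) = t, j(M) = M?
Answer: 5653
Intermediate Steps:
D(N, T) = -T/2
A(k) = -k/2
v(B) = -8 + (-5 - B/2)²
m(12, -5)*(91*v(1*(-3))) + 1012 = 12*(91*(-8 + (10 + 1*(-3))²/4)) + 1012 = 12*(91*(-8 + (10 - 3)²/4)) + 1012 = 12*(91*(-8 + (¼)*7²)) + 1012 = 12*(91*(-8 + (¼)*49)) + 1012 = 12*(91*(-8 + 49/4)) + 1012 = 12*(91*(17/4)) + 1012 = 12*(1547/4) + 1012 = 4641 + 1012 = 5653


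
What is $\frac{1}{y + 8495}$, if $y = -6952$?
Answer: $\frac{1}{1543} \approx 0.00064809$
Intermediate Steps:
$\frac{1}{y + 8495} = \frac{1}{-6952 + 8495} = \frac{1}{1543}$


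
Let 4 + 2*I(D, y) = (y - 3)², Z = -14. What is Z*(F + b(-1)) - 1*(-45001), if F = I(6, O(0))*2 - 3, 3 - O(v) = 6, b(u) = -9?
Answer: 44721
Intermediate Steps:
O(v) = -3 (O(v) = 3 - 1*6 = 3 - 6 = -3)
I(D, y) = -2 + (-3 + y)²/2 (I(D, y) = -2 + (y - 3)²/2 = -2 + (-3 + y)²/2)
F = 29 (F = (-2 + (-3 - 3)²/2)*2 - 3 = (-2 + (½)*(-6)²)*2 - 3 = (-2 + (½)*36)*2 - 3 = (-2 + 18)*2 - 3 = 16*2 - 3 = 32 - 3 = 29)
Z*(F + b(-1)) - 1*(-45001) = -14*(29 - 9) - 1*(-45001) = -14*20 + 45001 = -280 + 45001 = 44721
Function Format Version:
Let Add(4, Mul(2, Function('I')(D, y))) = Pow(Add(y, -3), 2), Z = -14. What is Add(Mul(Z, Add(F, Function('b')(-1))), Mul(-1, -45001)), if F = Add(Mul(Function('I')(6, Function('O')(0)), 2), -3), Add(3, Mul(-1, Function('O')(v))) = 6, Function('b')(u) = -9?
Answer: 44721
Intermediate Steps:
Function('O')(v) = -3 (Function('O')(v) = Add(3, Mul(-1, 6)) = Add(3, -6) = -3)
Function('I')(D, y) = Add(-2, Mul(Rational(1, 2), Pow(Add(-3, y), 2))) (Function('I')(D, y) = Add(-2, Mul(Rational(1, 2), Pow(Add(y, -3), 2))) = Add(-2, Mul(Rational(1, 2), Pow(Add(-3, y), 2))))
F = 29 (F = Add(Mul(Add(-2, Mul(Rational(1, 2), Pow(Add(-3, -3), 2))), 2), -3) = Add(Mul(Add(-2, Mul(Rational(1, 2), Pow(-6, 2))), 2), -3) = Add(Mul(Add(-2, Mul(Rational(1, 2), 36)), 2), -3) = Add(Mul(Add(-2, 18), 2), -3) = Add(Mul(16, 2), -3) = Add(32, -3) = 29)
Add(Mul(Z, Add(F, Function('b')(-1))), Mul(-1, -45001)) = Add(Mul(-14, Add(29, -9)), Mul(-1, -45001)) = Add(Mul(-14, 20), 45001) = Add(-280, 45001) = 44721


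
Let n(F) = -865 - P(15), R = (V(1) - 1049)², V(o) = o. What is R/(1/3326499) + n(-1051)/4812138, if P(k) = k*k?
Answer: 8790590313410456479/2406069 ≈ 3.6535e+12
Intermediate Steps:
P(k) = k²
R = 1098304 (R = (1 - 1049)² = (-1048)² = 1098304)
n(F) = -1090 (n(F) = -865 - 1*15² = -865 - 1*225 = -865 - 225 = -1090)
R/(1/3326499) + n(-1051)/4812138 = 1098304/(1/3326499) - 1090/4812138 = 1098304/(1/3326499) - 1090*1/4812138 = 1098304*3326499 - 545/2406069 = 3653507157696 - 545/2406069 = 8790590313410456479/2406069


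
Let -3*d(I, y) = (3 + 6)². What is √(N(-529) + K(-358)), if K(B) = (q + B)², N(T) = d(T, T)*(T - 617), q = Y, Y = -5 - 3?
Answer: 3*√18322 ≈ 406.08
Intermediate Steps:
d(I, y) = -27 (d(I, y) = -(3 + 6)²/3 = -⅓*9² = -⅓*81 = -27)
Y = -8
q = -8
N(T) = 16659 - 27*T (N(T) = -27*(T - 617) = -27*(-617 + T) = 16659 - 27*T)
K(B) = (-8 + B)²
√(N(-529) + K(-358)) = √((16659 - 27*(-529)) + (-8 - 358)²) = √((16659 + 14283) + (-366)²) = √(30942 + 133956) = √164898 = 3*√18322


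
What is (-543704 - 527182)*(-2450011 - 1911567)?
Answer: 4670752818108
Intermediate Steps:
(-543704 - 527182)*(-2450011 - 1911567) = -1070886*(-4361578) = 4670752818108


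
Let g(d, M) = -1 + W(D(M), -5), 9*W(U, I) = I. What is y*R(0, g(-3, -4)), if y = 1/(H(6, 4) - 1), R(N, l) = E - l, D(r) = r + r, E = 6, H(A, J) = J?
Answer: 68/27 ≈ 2.5185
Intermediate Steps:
D(r) = 2*r
W(U, I) = I/9
g(d, M) = -14/9 (g(d, M) = -1 + (1/9)*(-5) = -1 - 5/9 = -14/9)
R(N, l) = 6 - l
y = 1/3 (y = 1/(4 - 1) = 1/3 ≈ 0.33333)
y*R(0, g(-3, -4)) = (6 - 1*(-14/9))/3 = (6 + 14/9)/3 = (1/3)*(68/9) = 68/27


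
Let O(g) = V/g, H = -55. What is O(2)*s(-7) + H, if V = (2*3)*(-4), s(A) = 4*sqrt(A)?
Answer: -55 - 48*I*sqrt(7) ≈ -55.0 - 127.0*I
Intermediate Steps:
V = -24 (V = 6*(-4) = -24)
O(g) = -24/g
O(2)*s(-7) + H = (-24/2)*(4*sqrt(-7)) - 55 = (-24*1/2)*(4*(I*sqrt(7))) - 55 = -48*I*sqrt(7) - 55 = -55 - 48*I*sqrt(7)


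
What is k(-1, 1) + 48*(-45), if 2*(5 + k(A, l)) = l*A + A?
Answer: -2166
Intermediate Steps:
k(A, l) = -5 + A/2 + A*l/2 (k(A, l) = -5 + (l*A + A)/2 = -5 + (A*l + A)/2 = -5 + (A + A*l)/2 = -5 + (A/2 + A*l/2) = -5 + A/2 + A*l/2)
k(-1, 1) + 48*(-45) = (-5 + (1/2)*(-1) + (1/2)*(-1)*1) + 48*(-45) = (-5 - 1/2 - 1/2) - 2160 = -6 - 2160 = -2166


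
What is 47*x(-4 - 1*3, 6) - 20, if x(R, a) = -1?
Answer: -67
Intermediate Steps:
47*x(-4 - 1*3, 6) - 20 = 47*(-1) - 20 = -47 - 20 = -67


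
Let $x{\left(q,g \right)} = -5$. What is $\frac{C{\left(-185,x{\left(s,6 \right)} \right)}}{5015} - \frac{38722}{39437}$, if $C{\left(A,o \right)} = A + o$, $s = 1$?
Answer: $- \frac{40336772}{39555311} \approx -1.0198$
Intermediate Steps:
$\frac{C{\left(-185,x{\left(s,6 \right)} \right)}}{5015} - \frac{38722}{39437} = \frac{-185 - 5}{5015} - \frac{38722}{39437} = \left(-190\right) \frac{1}{5015} - \frac{38722}{39437} = - \frac{38}{1003} - \frac{38722}{39437} = - \frac{40336772}{39555311}$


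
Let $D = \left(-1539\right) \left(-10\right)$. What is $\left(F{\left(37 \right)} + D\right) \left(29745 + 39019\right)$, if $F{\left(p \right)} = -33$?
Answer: $1056008748$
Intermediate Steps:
$D = 15390$
$\left(F{\left(37 \right)} + D\right) \left(29745 + 39019\right) = \left(-33 + 15390\right) \left(29745 + 39019\right) = 15357 \cdot 68764 = 1056008748$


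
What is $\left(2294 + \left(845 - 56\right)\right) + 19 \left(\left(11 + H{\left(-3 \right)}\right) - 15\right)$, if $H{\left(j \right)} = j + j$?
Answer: $2893$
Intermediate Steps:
$H{\left(j \right)} = 2 j$
$\left(2294 + \left(845 - 56\right)\right) + 19 \left(\left(11 + H{\left(-3 \right)}\right) - 15\right) = \left(2294 + \left(845 - 56\right)\right) + 19 \left(\left(11 + 2 \left(-3\right)\right) - 15\right) = \left(2294 + \left(845 - 56\right)\right) + 19 \left(\left(11 - 6\right) - 15\right) = \left(2294 + 789\right) + 19 \left(5 - 15\right) = 3083 + 19 \left(-10\right) = 3083 - 190 = 2893$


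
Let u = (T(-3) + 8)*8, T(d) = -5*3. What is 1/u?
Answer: -1/56 ≈ -0.017857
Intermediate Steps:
T(d) = -15
u = -56 (u = (-15 + 8)*8 = -7*8 = -56)
1/u = 1/(-56) = -1/56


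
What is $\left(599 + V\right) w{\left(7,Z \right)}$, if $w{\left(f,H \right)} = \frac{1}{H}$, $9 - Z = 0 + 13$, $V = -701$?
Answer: $\frac{51}{2} \approx 25.5$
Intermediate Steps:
$Z = -4$ ($Z = 9 - \left(0 + 13\right) = 9 - 13 = -4$)
$\left(599 + V\right) w{\left(7,Z \right)} = \frac{599 - 701}{-4} = \left(-102\right) \left(- \frac{1}{4}\right) = \frac{51}{2}$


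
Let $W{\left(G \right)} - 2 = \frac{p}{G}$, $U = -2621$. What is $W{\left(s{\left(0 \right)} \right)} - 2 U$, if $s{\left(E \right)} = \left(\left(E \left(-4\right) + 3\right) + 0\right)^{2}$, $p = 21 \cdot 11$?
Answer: $\frac{15809}{3} \approx 5269.7$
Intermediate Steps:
$p = 231$
$s{\left(E \right)} = \left(3 - 4 E\right)^{2}$ ($s{\left(E \right)} = \left(\left(- 4 E + 3\right) + 0\right)^{2} = \left(\left(3 - 4 E\right) + 0\right)^{2} = \left(3 - 4 E\right)^{2}$)
$W{\left(G \right)} = 2 + \frac{231}{G}$
$W{\left(s{\left(0 \right)} \right)} - 2 U = \left(2 + \frac{231}{\left(-3 + 4 \cdot 0\right)^{2}}\right) - 2 \left(-2621\right) = \left(2 + \frac{231}{\left(-3 + 0\right)^{2}}\right) - -5242 = \left(2 + \frac{231}{\left(-3\right)^{2}}\right) + 5242 = \left(2 + \frac{231}{9}\right) + 5242 = \left(2 + 231 \cdot \frac{1}{9}\right) + 5242 = \left(2 + \frac{77}{3}\right) + 5242 = \frac{83}{3} + 5242 = \frac{15809}{3}$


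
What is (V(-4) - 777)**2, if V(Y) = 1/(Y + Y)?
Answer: 38651089/64 ≈ 6.0392e+5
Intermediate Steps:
V(Y) = 1/(2*Y)
(V(-4) - 777)**2 = ((1/2)/(-4) - 777)**2 = ((1/2)*(-1/4) - 777)**2 = (-1/8 - 777)**2 = (-6217/8)**2 = 38651089/64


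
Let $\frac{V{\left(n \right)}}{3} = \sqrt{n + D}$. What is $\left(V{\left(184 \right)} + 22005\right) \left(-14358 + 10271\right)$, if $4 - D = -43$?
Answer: $-89934435 - 12261 \sqrt{231} \approx -9.0121 \cdot 10^{7}$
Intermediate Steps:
$D = 47$ ($D = 4 - -43 = 4 + 43 = 47$)
$V{\left(n \right)} = 3 \sqrt{47 + n}$ ($V{\left(n \right)} = 3 \sqrt{n + 47} = 3 \sqrt{47 + n}$)
$\left(V{\left(184 \right)} + 22005\right) \left(-14358 + 10271\right) = \left(3 \sqrt{47 + 184} + 22005\right) \left(-14358 + 10271\right) = \left(3 \sqrt{231} + 22005\right) \left(-4087\right) = \left(22005 + 3 \sqrt{231}\right) \left(-4087\right) = -89934435 - 12261 \sqrt{231}$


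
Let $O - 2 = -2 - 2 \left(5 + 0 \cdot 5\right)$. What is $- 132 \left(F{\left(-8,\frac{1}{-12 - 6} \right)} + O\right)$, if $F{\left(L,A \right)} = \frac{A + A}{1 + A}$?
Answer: $\frac{22704}{17} \approx 1335.5$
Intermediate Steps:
$F{\left(L,A \right)} = \frac{2 A}{1 + A}$
$O = -10$ ($O = 2 - \left(2 + 2 \left(5 + 0 \cdot 5\right)\right) = 2 - \left(2 + 2 \left(5 + 0\right)\right) = 2 - 12 = -10$)
$- 132 \left(F{\left(-8,\frac{1}{-12 - 6} \right)} + O\right) = - 132 \left(\frac{2}{\left(-12 - 6\right) \left(1 + \frac{1}{-12 - 6}\right)} - 10\right) = - 132 \left(\frac{2}{\left(-18\right) \left(1 + \frac{1}{-18}\right)} - 10\right) = - 132 \left(2 \left(- \frac{1}{18}\right) \frac{1}{1 - \frac{1}{18}} - 10\right) = - 132 \left(2 \left(- \frac{1}{18}\right) \frac{1}{\frac{17}{18}} - 10\right) = - 132 \left(2 \left(- \frac{1}{18}\right) \frac{18}{17} - 10\right) = - 132 \left(- \frac{2}{17} - 10\right) = \left(-132\right) \left(- \frac{172}{17}\right) = \frac{22704}{17}$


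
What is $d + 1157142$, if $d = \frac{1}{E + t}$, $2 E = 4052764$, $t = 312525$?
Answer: $\frac{2706447523795}{2338907} \approx 1.1571 \cdot 10^{6}$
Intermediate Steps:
$E = 2026382$ ($E = \frac{1}{2} \cdot 4052764 = 2026382$)
$d = \frac{1}{2338907}$ ($d = \frac{1}{2026382 + 312525} = \frac{1}{2338907} \approx 4.2755 \cdot 10^{-7}$)
$d + 1157142 = \frac{1}{2338907} + 1157142 = \frac{2706447523795}{2338907}$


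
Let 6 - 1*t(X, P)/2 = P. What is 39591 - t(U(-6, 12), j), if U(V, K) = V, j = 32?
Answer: 39643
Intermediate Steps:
t(X, P) = 12 - 2*P
39591 - t(U(-6, 12), j) = 39591 - (12 - 2*32) = 39591 - (12 - 64) = 39591 - 1*(-52) = 39591 + 52 = 39643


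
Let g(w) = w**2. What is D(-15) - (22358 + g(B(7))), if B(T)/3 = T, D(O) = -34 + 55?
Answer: -22778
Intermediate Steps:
D(O) = 21
B(T) = 3*T
D(-15) - (22358 + g(B(7))) = 21 - (22358 + (3*7)**2) = 21 - (22358 + 21**2) = 21 - (22358 + 441) = 21 - 1*22799 = 21 - 22799 = -22778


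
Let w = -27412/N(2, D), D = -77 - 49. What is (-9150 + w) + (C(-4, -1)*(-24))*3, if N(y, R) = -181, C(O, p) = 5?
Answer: -1693898/181 ≈ -9358.5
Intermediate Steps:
D = -126
w = 27412/181 (w = -27412/(-181) = -27412*(-1/181) = 27412/181 ≈ 151.45)
(-9150 + w) + (C(-4, -1)*(-24))*3 = (-9150 + 27412/181) + (5*(-24))*3 = -1628738/181 - 120*3 = -1628738/181 - 360 = -1693898/181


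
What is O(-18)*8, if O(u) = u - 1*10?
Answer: -224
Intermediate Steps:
O(u) = -10 + u (O(u) = u - 10 = -10 + u)
O(-18)*8 = (-10 - 18)*8 = -28*8 = -224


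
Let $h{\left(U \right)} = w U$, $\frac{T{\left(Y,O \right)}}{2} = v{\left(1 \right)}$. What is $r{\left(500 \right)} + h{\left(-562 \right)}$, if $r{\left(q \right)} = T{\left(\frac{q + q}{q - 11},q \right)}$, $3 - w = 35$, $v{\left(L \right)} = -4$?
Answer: $17976$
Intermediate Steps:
$T{\left(Y,O \right)} = -8$ ($T{\left(Y,O \right)} = 2 \left(-4\right) = -8$)
$w = -32$ ($w = 3 - 35 = -32$)
$r{\left(q \right)} = -8$
$h{\left(U \right)} = - 32 U$
$r{\left(500 \right)} + h{\left(-562 \right)} = -8 - -17984 = -8 + 17984 = 17976$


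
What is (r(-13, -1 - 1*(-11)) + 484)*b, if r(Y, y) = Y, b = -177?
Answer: -83367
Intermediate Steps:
(r(-13, -1 - 1*(-11)) + 484)*b = (-13 + 484)*(-177) = 471*(-177) = -83367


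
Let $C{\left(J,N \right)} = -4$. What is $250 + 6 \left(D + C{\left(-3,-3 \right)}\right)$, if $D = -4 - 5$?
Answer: $172$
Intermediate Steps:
$D = -9$
$250 + 6 \left(D + C{\left(-3,-3 \right)}\right) = 250 + 6 \left(-9 - 4\right) = 250 + 6 \left(-13\right) = 250 - 78 = 172$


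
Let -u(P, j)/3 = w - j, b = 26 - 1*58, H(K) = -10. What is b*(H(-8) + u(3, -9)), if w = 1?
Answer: 1280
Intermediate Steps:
b = -32 (b = 26 - 58 = -32)
u(P, j) = -3 + 3*j (u(P, j) = -3*(1 - j) = -3 + 3*j)
b*(H(-8) + u(3, -9)) = -32*(-10 + (-3 + 3*(-9))) = -32*(-10 + (-3 - 27)) = -32*(-10 - 30) = -32*(-40) = 1280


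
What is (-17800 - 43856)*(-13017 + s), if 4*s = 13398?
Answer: 596059380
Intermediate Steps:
s = 6699/2 (s = (1/4)*13398 = 6699/2 ≈ 3349.5)
(-17800 - 43856)*(-13017 + s) = (-17800 - 43856)*(-13017 + 6699/2) = -61656*(-19335/2) = 596059380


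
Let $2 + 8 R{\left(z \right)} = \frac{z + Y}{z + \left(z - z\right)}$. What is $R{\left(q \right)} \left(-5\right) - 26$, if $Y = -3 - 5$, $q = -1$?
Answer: $- \frac{243}{8} \approx -30.375$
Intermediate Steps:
$Y = -8$ ($Y = -3 - 5 = -8$)
$R{\left(z \right)} = - \frac{1}{4} + \frac{-8 + z}{8 z}$ ($R{\left(z \right)} = - \frac{1}{4} + \frac{\left(z - 8\right) \frac{1}{z + \left(z - z\right)}}{8} = - \frac{1}{4} + \frac{\left(-8 + z\right) \frac{1}{z + 0}}{8} = - \frac{1}{4} + \frac{\left(-8 + z\right) \frac{1}{z}}{8} = - \frac{1}{4} + \frac{\frac{1}{z} \left(-8 + z\right)}{8} = - \frac{1}{4} + \frac{-8 + z}{8 z}$)
$R{\left(q \right)} \left(-5\right) - 26 = \frac{-8 - -1}{8 \left(-1\right)} \left(-5\right) - 26 = \frac{1}{8} \left(-1\right) \left(-8 + 1\right) \left(-5\right) - 26 = \frac{1}{8} \left(-1\right) \left(-7\right) \left(-5\right) - 26 = \frac{7}{8} \left(-5\right) - 26 = - \frac{35}{8} - 26 = - \frac{243}{8}$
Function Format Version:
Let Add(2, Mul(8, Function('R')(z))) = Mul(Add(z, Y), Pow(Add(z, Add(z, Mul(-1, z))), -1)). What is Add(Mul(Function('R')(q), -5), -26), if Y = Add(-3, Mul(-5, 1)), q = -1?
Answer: Rational(-243, 8) ≈ -30.375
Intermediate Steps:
Y = -8 (Y = Add(-3, -5) = -8)
Function('R')(z) = Add(Rational(-1, 4), Mul(Rational(1, 8), Pow(z, -1), Add(-8, z))) (Function('R')(z) = Add(Rational(-1, 4), Mul(Rational(1, 8), Mul(Add(z, -8), Pow(Add(z, Add(z, Mul(-1, z))), -1)))) = Add(Rational(-1, 4), Mul(Rational(1, 8), Mul(Add(-8, z), Pow(Add(z, 0), -1)))) = Add(Rational(-1, 4), Mul(Rational(1, 8), Mul(Add(-8, z), Pow(z, -1)))) = Add(Rational(-1, 4), Mul(Rational(1, 8), Mul(Pow(z, -1), Add(-8, z)))) = Add(Rational(-1, 4), Mul(Rational(1, 8), Pow(z, -1), Add(-8, z))))
Add(Mul(Function('R')(q), -5), -26) = Add(Mul(Mul(Rational(1, 8), Pow(-1, -1), Add(-8, Mul(-1, -1))), -5), -26) = Add(Mul(Mul(Rational(1, 8), -1, Add(-8, 1)), -5), -26) = Add(Mul(Mul(Rational(1, 8), -1, -7), -5), -26) = Add(Mul(Rational(7, 8), -5), -26) = Add(Rational(-35, 8), -26) = Rational(-243, 8)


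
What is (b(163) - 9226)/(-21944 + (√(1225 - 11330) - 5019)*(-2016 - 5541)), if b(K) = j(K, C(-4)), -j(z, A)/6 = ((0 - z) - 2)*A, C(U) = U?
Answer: -249918470927/718745179566233 - 49823301*I*√10105/718745179566233 ≈ -0.00034771 - 6.9683e-6*I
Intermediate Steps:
j(z, A) = -6*A*(-2 - z) (j(z, A) = -6*((0 - z) - 2)*A = -6*(-z - 2)*A = -6*(-2 - z)*A = -6*A*(-2 - z))
b(K) = -48 - 24*K (b(K) = 6*(-4)*(2 + K) = -48 - 24*K)
(b(163) - 9226)/(-21944 + (√(1225 - 11330) - 5019)*(-2016 - 5541)) = ((-48 - 24*163) - 9226)/(-21944 + (√(1225 - 11330) - 5019)*(-2016 - 5541)) = ((-48 - 3912) - 9226)/(-21944 + (√(-10105) - 5019)*(-7557)) = (-3960 - 9226)/(-21944 + (I*√10105 - 5019)*(-7557)) = -13186/(-21944 + (-5019 + I*√10105)*(-7557)) = -13186/(-21944 + (37928583 - 7557*I*√10105)) = -13186/(37906639 - 7557*I*√10105)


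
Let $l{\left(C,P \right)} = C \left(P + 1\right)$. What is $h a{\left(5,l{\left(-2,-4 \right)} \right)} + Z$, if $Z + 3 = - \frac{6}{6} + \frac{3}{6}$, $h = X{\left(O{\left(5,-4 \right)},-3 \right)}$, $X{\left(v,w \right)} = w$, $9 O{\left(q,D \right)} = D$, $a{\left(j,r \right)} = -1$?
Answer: $- \frac{1}{2} \approx -0.5$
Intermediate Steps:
$l{\left(C,P \right)} = C \left(1 + P\right)$
$O{\left(q,D \right)} = \frac{D}{9}$
$h = -3$
$Z = - \frac{7}{2}$ ($Z = -3 + \left(- \frac{6}{6} + \frac{3}{6}\right) = -3 + \left(\left(-6\right) \frac{1}{6} + 3 \cdot \frac{1}{6}\right) = -3 + \left(-1 + \frac{1}{2}\right) = -3 - \frac{1}{2} = - \frac{7}{2} \approx -3.5$)
$h a{\left(5,l{\left(-2,-4 \right)} \right)} + Z = \left(-3\right) \left(-1\right) - \frac{7}{2} = 3 - \frac{7}{2} = - \frac{1}{2}$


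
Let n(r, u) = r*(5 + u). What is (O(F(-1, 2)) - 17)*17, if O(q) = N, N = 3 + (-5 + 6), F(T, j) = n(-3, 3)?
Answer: -221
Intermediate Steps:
F(T, j) = -24 (F(T, j) = -3*(5 + 3) = -3*8 = -24)
N = 4 (N = 3 + 1 = 4)
O(q) = 4
(O(F(-1, 2)) - 17)*17 = (4 - 17)*17 = -13*17 = -221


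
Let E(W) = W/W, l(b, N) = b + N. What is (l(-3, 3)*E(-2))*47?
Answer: 0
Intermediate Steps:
l(b, N) = N + b
E(W) = 1
(l(-3, 3)*E(-2))*47 = ((3 - 3)*1)*47 = (0*1)*47 = 0*47 = 0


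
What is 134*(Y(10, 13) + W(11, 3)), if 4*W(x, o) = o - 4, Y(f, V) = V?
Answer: 3417/2 ≈ 1708.5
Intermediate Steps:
W(x, o) = -1 + o/4 (W(x, o) = (o - 4)/4 = (-4 + o)/4 = -1 + o/4)
134*(Y(10, 13) + W(11, 3)) = 134*(13 + (-1 + (¼)*3)) = 134*(13 + (-1 + ¾)) = 134*(13 - ¼) = 134*(51/4) = 3417/2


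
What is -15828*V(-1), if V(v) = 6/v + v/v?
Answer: 79140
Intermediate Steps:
V(v) = 1 + 6/v (V(v) = 6/v + 1 = 1 + 6/v)
-15828*V(-1) = -15828*(6 - 1)/(-1) = -(-15828)*5 = -15828*(-5) = 79140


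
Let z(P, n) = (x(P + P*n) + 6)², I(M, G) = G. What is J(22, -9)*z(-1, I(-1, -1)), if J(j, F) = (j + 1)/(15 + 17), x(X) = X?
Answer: 207/8 ≈ 25.875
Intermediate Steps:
z(P, n) = (6 + P + P*n)² (z(P, n) = ((P + P*n) + 6)² = (6 + P + P*n)²)
J(j, F) = 1/32 + j/32 (J(j, F) = (1 + j)/32 = (1 + j)*(1/32) = 1/32 + j/32)
J(22, -9)*z(-1, I(-1, -1)) = (1/32 + (1/32)*22)*(6 - (1 - 1))² = (1/32 + 11/16)*(6 - 1*0)² = 23*(6 + 0)²/32 = (23/32)*6² = (23/32)*36 = 207/8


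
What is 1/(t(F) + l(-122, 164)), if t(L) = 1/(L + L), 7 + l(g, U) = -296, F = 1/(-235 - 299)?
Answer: -1/570 ≈ -0.0017544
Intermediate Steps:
F = -1/534 (F = 1/(-534) = -1/534 ≈ -0.0018727)
l(g, U) = -303 (l(g, U) = -7 - 296 = -303)
t(L) = 1/(2*L)
1/(t(F) + l(-122, 164)) = 1/(1/(2*(-1/534)) - 303) = 1/((½)*(-534) - 303) = 1/(-267 - 303) = 1/(-570) = -1/570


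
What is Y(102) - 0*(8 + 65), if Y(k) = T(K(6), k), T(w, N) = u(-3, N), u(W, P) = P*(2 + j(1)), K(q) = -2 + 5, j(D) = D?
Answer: 306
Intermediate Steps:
K(q) = 3
u(W, P) = 3*P (u(W, P) = P*(2 + 1) = P*3 = 3*P)
T(w, N) = 3*N
Y(k) = 3*k
Y(102) - 0*(8 + 65) = 3*102 - 0*(8 + 65) = 306 - 0*73 = 306 - 1*0 = 306 + 0 = 306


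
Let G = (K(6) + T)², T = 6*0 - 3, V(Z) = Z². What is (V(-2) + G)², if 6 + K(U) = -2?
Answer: 15625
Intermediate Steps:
K(U) = -8 (K(U) = -6 - 2 = -8)
T = -3 (T = 0 - 3 = -3)
G = 121 (G = (-8 - 3)² = (-11)² = 121)
(V(-2) + G)² = ((-2)² + 121)² = (4 + 121)² = 125² = 15625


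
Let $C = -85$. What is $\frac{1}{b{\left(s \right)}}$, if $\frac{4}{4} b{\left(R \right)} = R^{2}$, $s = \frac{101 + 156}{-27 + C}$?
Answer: $\frac{12544}{66049} \approx 0.18992$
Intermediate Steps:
$s = - \frac{257}{112}$ ($s = \frac{101 + 156}{-27 - 85} = \frac{257}{-112} = 257 \left(- \frac{1}{112}\right) = - \frac{257}{112} \approx -2.2946$)
$b{\left(R \right)} = R^{2}$
$\frac{1}{b{\left(s \right)}} = \frac{1}{\left(- \frac{257}{112}\right)^{2}} = \frac{1}{\frac{66049}{12544}} = \frac{12544}{66049}$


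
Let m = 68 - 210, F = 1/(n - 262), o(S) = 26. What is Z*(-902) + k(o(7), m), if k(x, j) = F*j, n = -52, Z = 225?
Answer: -31863079/157 ≈ -2.0295e+5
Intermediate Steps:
F = -1/314 (F = 1/(-52 - 262) = 1/(-314) = -1/314 ≈ -0.0031847)
m = -142
k(x, j) = -j/314
Z*(-902) + k(o(7), m) = 225*(-902) - 1/314*(-142) = -202950 + 71/157 = -31863079/157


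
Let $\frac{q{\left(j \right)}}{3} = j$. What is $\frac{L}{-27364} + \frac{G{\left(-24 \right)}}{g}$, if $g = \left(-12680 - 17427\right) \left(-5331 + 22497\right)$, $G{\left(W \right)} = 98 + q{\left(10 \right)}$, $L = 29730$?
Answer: $- \frac{3841241459213}{3535543468842} \approx -1.0865$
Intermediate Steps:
$q{\left(j \right)} = 3 j$
$G{\left(W \right)} = 128$ ($G{\left(W \right)} = 98 + 3 \cdot 10 = 98 + 30 = 128$)
$g = -516816762$ ($g = \left(-30107\right) 17166 = -516816762$)
$\frac{L}{-27364} + \frac{G{\left(-24 \right)}}{g} = \frac{29730}{-27364} + \frac{128}{-516816762} = 29730 \left(- \frac{1}{27364}\right) + 128 \left(- \frac{1}{516816762}\right) = - \frac{14865}{13682} - \frac{64}{258408381} = - \frac{3841241459213}{3535543468842}$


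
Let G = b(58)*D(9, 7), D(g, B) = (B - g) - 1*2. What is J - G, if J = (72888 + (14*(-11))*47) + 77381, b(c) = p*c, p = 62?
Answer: 157415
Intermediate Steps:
D(g, B) = -2 + B - g (D(g, B) = (B - g) - 2 = -2 + B - g)
b(c) = 62*c
G = -14384 (G = (62*58)*(-2 + 7 - 1*9) = 3596*(-2 + 7 - 9) = 3596*(-4) = -14384)
J = 143031 (J = (72888 - 154*47) + 77381 = (72888 - 7238) + 77381 = 65650 + 77381 = 143031)
J - G = 143031 - 1*(-14384) = 143031 + 14384 = 157415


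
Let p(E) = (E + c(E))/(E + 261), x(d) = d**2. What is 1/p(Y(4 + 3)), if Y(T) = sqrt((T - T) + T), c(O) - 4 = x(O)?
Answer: 1432/57 - 125*sqrt(7)/57 ≈ 19.321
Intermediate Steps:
c(O) = 4 + O**2
Y(T) = sqrt(T) (Y(T) = sqrt(0 + T) = sqrt(T))
p(E) = (4 + E + E**2)/(261 + E) (p(E) = (E + (4 + E**2))/(E + 261) = (4 + E + E**2)/(261 + E))
1/p(Y(4 + 3)) = 1/((4 + sqrt(4 + 3) + (sqrt(4 + 3))**2)/(261 + sqrt(4 + 3))) = 1/((4 + sqrt(7) + (sqrt(7))**2)/(261 + sqrt(7))) = 1/((4 + sqrt(7) + 7)/(261 + sqrt(7))) = 1/((11 + sqrt(7))/(261 + sqrt(7))) = (261 + sqrt(7))/(11 + sqrt(7))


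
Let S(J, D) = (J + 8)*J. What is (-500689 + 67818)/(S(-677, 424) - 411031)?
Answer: -432871/41882 ≈ -10.335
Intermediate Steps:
S(J, D) = J*(8 + J) (S(J, D) = (8 + J)*J = J*(8 + J))
(-500689 + 67818)/(S(-677, 424) - 411031) = (-500689 + 67818)/(-677*(8 - 677) - 411031) = -432871/(-677*(-669) - 411031) = -432871/(452913 - 411031) = -432871/41882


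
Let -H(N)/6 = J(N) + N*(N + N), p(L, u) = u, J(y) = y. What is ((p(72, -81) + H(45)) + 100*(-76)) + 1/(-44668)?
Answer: -1440587669/44668 ≈ -32251.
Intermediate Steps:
H(N) = -12*N² - 6*N (H(N) = -6*(N + N*(N + N)) = -6*(N + N*(2*N)) = -6*(N + 2*N²) = -12*N² - 6*N)
((p(72, -81) + H(45)) + 100*(-76)) + 1/(-44668) = ((-81 + 6*45*(-1 - 2*45)) + 100*(-76)) + 1/(-44668) = ((-81 + 6*45*(-1 - 90)) - 7600) - 1/44668 = ((-81 + 6*45*(-91)) - 7600) - 1/44668 = ((-81 - 24570) - 7600) - 1/44668 = (-24651 - 7600) - 1/44668 = -32251 - 1/44668 = -1440587669/44668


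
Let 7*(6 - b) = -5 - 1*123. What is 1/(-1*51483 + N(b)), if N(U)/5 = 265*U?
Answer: -7/135131 ≈ -5.1802e-5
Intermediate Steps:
b = 170/7 (b = 6 - (-5 - 1*123)/7 = 6 - (-5 - 123)/7 = 6 - ⅐*(-128) = 6 + 128/7 = 170/7 ≈ 24.286)
N(U) = 1325*U (N(U) = 5*(265*U) = 1325*U)
1/(-1*51483 + N(b)) = 1/(-1*51483 + 1325*(170/7)) = 1/(-51483 + 225250/7) = 1/(-135131/7) = -7/135131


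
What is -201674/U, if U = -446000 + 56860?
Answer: 100837/194570 ≈ 0.51826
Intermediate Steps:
U = -389140
-201674/U = -201674/(-389140) = -201674*(-1/389140) = 100837/194570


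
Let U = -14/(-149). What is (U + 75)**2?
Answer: 125193721/22201 ≈ 5639.1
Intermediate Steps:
U = 14/149 (U = -14*(-1/149) = 14/149 ≈ 0.093960)
(U + 75)**2 = (14/149 + 75)**2 = (11189/149)**2 = 125193721/22201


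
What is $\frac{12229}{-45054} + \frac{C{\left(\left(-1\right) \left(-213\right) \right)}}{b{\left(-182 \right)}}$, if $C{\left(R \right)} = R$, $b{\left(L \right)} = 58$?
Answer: $\frac{2221805}{653283} \approx 3.401$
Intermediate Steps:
$\frac{12229}{-45054} + \frac{C{\left(\left(-1\right) \left(-213\right) \right)}}{b{\left(-182 \right)}} = \frac{12229}{-45054} + \frac{\left(-1\right) \left(-213\right)}{58} = 12229 \left(- \frac{1}{45054}\right) + 213 \cdot \frac{1}{58} = - \frac{12229}{45054} + \frac{213}{58} = \frac{2221805}{653283}$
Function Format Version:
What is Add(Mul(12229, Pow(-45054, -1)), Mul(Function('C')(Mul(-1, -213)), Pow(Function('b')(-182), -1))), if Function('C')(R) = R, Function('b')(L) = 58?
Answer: Rational(2221805, 653283) ≈ 3.4010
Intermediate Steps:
Add(Mul(12229, Pow(-45054, -1)), Mul(Function('C')(Mul(-1, -213)), Pow(Function('b')(-182), -1))) = Add(Mul(12229, Pow(-45054, -1)), Mul(Mul(-1, -213), Pow(58, -1))) = Add(Mul(12229, Rational(-1, 45054)), Mul(213, Rational(1, 58))) = Add(Rational(-12229, 45054), Rational(213, 58)) = Rational(2221805, 653283)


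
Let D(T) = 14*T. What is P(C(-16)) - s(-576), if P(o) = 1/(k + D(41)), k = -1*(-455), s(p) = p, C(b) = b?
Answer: 592705/1029 ≈ 576.00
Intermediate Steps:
k = 455
P(o) = 1/1029 (P(o) = 1/(455 + 14*41) = 1/(455 + 574) = 1/1029)
P(C(-16)) - s(-576) = 1/1029 - 1*(-576) = 1/1029 + 576 = 592705/1029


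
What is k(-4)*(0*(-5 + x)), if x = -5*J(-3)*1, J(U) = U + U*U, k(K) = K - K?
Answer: 0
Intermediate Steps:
k(K) = 0
J(U) = U + U**2
x = -30 (x = -(-15)*(1 - 3)*1 = -(-15)*(-2)*1 = -5*6*1 = -30*1 = -30)
k(-4)*(0*(-5 + x)) = 0*(0*(-5 - 30)) = 0*(0*(-35)) = 0*0 = 0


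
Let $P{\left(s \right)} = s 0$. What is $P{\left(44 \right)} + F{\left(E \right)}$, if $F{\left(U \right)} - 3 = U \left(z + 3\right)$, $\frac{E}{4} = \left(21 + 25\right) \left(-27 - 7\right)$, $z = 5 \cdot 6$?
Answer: $-206445$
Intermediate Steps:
$z = 30$
$P{\left(s \right)} = 0$
$E = -6256$ ($E = 4 \left(21 + 25\right) \left(-27 - 7\right) = 4 \cdot 46 \left(-34\right) = 4 \left(-1564\right) = -6256$)
$F{\left(U \right)} = 3 + 33 U$ ($F{\left(U \right)} = 3 + U \left(30 + 3\right) = 3 + U 33 = 3 + 33 U$)
$P{\left(44 \right)} + F{\left(E \right)} = 0 + \left(3 + 33 \left(-6256\right)\right) = 0 + \left(3 - 206448\right) = 0 - 206445 = -206445$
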